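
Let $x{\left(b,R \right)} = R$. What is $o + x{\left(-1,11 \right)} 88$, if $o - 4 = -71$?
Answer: $901$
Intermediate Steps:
$o = -67$ ($o = 4 - 71 = -67$)
$o + x{\left(-1,11 \right)} 88 = -67 + 11 \cdot 88 = -67 + 968 = 901$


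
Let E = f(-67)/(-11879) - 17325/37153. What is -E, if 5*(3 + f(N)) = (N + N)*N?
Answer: 1362020714/2206702435 ≈ 0.61722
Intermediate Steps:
f(N) = -3 + 2*N²/5 (f(N) = -3 + ((N + N)*N)/5 = -3 + ((2*N)*N)/5 = -3 + (2*N²)/5 = -3 + 2*N²/5)
E = -1362020714/2206702435 (E = (-3 + (⅖)*(-67)²)/(-11879) - 17325/37153 = (-3 + (⅖)*4489)*(-1/11879) - 17325*1/37153 = (-3 + 8978/5)*(-1/11879) - 17325/37153 = (8963/5)*(-1/11879) - 17325/37153 = -8963/59395 - 17325/37153 = -1362020714/2206702435 ≈ -0.61722)
-E = -1*(-1362020714/2206702435) = 1362020714/2206702435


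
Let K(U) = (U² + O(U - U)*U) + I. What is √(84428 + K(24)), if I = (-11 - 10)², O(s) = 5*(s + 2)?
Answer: √85685 ≈ 292.72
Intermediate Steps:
O(s) = 10 + 5*s (O(s) = 5*(2 + s) = 10 + 5*s)
I = 441 (I = (-21)² = 441)
K(U) = 441 + U² + 10*U (K(U) = (U² + (10 + 5*(U - U))*U) + 441 = (U² + (10 + 5*0)*U) + 441 = (U² + (10 + 0)*U) + 441 = (U² + 10*U) + 441 = 441 + U² + 10*U)
√(84428 + K(24)) = √(84428 + (441 + 24² + 10*24)) = √(84428 + (441 + 576 + 240)) = √(84428 + 1257) = √85685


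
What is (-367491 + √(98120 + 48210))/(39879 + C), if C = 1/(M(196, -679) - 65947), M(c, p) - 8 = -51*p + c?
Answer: -11434114974/1240795205 + 31114*√146330/1240795205 ≈ -9.2056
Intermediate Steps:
M(c, p) = 8 + c - 51*p (M(c, p) = 8 + (-51*p + c) = 8 + (c - 51*p) = 8 + c - 51*p)
C = -1/31114 (C = 1/((8 + 196 - 51*(-679)) - 65947) = 1/((8 + 196 + 34629) - 65947) = 1/(34833 - 65947) = 1/(-31114) = -1/31114 ≈ -3.2140e-5)
(-367491 + √(98120 + 48210))/(39879 + C) = (-367491 + √(98120 + 48210))/(39879 - 1/31114) = (-367491 + √146330)/(1240795205/31114) = (-367491 + √146330)*(31114/1240795205) = -11434114974/1240795205 + 31114*√146330/1240795205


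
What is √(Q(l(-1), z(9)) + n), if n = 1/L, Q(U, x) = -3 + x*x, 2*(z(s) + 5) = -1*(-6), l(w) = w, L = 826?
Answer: √683102/826 ≈ 1.0006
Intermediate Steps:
z(s) = -2 (z(s) = -5 + (-1*(-6))/2 = -5 + (½)*6 = -5 + 3 = -2)
Q(U, x) = -3 + x²
n = 1/826 ≈ 0.0012107
√(Q(l(-1), z(9)) + n) = √((-3 + (-2)²) + 1/826) = √((-3 + 4) + 1/826) = √(1 + 1/826) = √(827/826) = √683102/826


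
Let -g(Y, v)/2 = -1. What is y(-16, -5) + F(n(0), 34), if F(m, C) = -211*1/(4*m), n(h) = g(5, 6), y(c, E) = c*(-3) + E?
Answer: 133/8 ≈ 16.625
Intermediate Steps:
g(Y, v) = 2 (g(Y, v) = -2*(-1) = 2)
y(c, E) = E - 3*c (y(c, E) = -3*c + E = E - 3*c)
n(h) = 2
F(m, C) = -211/(4*m) (F(m, C) = -211*1/(4*m) = -211/(4*m))
y(-16, -5) + F(n(0), 34) = (-5 - 3*(-16)) - 211/4/2 = (-5 + 48) - 211/4*½ = 43 - 211/8 = 133/8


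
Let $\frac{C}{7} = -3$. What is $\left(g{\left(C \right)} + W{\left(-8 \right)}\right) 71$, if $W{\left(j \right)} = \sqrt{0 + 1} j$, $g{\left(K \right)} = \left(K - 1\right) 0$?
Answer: $-568$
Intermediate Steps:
$C = -21$ ($C = 7 \left(-3\right) = -21$)
$g{\left(K \right)} = 0$ ($g{\left(K \right)} = \left(-1 + K\right) 0 = 0$)
$W{\left(j \right)} = j$ ($W{\left(j \right)} = \sqrt{1} j = 1 j = j$)
$\left(g{\left(C \right)} + W{\left(-8 \right)}\right) 71 = \left(0 - 8\right) 71 = \left(-8\right) 71 = -568$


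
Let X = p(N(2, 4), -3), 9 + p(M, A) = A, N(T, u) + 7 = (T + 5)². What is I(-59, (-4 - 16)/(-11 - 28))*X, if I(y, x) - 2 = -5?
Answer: 36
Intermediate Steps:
N(T, u) = -7 + (5 + T)² (N(T, u) = -7 + (T + 5)² = -7 + (5 + T)²)
I(y, x) = -3 (I(y, x) = 2 - 5 = -3)
p(M, A) = -9 + A
X = -12 (X = -9 - 3 = -12)
I(-59, (-4 - 16)/(-11 - 28))*X = -3*(-12) = 36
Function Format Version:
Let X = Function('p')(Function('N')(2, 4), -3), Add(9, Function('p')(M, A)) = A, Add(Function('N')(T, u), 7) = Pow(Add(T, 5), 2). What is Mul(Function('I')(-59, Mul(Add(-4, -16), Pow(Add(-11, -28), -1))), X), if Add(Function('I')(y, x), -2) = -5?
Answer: 36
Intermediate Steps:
Function('N')(T, u) = Add(-7, Pow(Add(5, T), 2)) (Function('N')(T, u) = Add(-7, Pow(Add(T, 5), 2)) = Add(-7, Pow(Add(5, T), 2)))
Function('I')(y, x) = -3 (Function('I')(y, x) = Add(2, -5) = -3)
Function('p')(M, A) = Add(-9, A)
X = -12 (X = Add(-9, -3) = -12)
Mul(Function('I')(-59, Mul(Add(-4, -16), Pow(Add(-11, -28), -1))), X) = Mul(-3, -12) = 36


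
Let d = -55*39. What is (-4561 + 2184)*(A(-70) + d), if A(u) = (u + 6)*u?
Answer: -5550295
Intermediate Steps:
A(u) = u*(6 + u) (A(u) = (6 + u)*u = u*(6 + u))
d = -2145
(-4561 + 2184)*(A(-70) + d) = (-4561 + 2184)*(-70*(6 - 70) - 2145) = -2377*(-70*(-64) - 2145) = -2377*(4480 - 2145) = -2377*2335 = -5550295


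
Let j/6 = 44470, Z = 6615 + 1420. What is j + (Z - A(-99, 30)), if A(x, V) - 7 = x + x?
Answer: 275046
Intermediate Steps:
A(x, V) = 7 + 2*x (A(x, V) = 7 + (x + x) = 7 + 2*x)
Z = 8035
j = 266820 (j = 6*44470 = 266820)
j + (Z - A(-99, 30)) = 266820 + (8035 - (7 + 2*(-99))) = 266820 + (8035 - (7 - 198)) = 266820 + (8035 - 1*(-191)) = 266820 + (8035 + 191) = 266820 + 8226 = 275046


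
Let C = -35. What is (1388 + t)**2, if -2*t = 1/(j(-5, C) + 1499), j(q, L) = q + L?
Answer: 16403982333489/8514724 ≈ 1.9265e+6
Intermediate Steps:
j(q, L) = L + q
t = -1/2918 (t = -1/(2*((-35 - 5) + 1499)) = -1/(2*(-40 + 1499)) = -1/2/1459 = -1/2*1/1459 = -1/2918 ≈ -0.00034270)
(1388 + t)**2 = (1388 - 1/2918)**2 = (4050183/2918)**2 = 16403982333489/8514724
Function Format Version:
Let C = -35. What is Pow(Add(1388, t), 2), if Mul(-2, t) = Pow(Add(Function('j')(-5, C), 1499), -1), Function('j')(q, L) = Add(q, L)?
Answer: Rational(16403982333489, 8514724) ≈ 1.9265e+6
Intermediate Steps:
Function('j')(q, L) = Add(L, q)
t = Rational(-1, 2918) (t = Mul(Rational(-1, 2), Pow(Add(Add(-35, -5), 1499), -1)) = Mul(Rational(-1, 2), Pow(Add(-40, 1499), -1)) = Mul(Rational(-1, 2), Pow(1459, -1)) = Mul(Rational(-1, 2), Rational(1, 1459)) = Rational(-1, 2918) ≈ -0.00034270)
Pow(Add(1388, t), 2) = Pow(Add(1388, Rational(-1, 2918)), 2) = Pow(Rational(4050183, 2918), 2) = Rational(16403982333489, 8514724)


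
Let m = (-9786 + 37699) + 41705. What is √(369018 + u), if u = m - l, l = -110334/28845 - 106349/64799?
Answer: √170272639859172660309045/623042385 ≈ 662.30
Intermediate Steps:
m = 69618 (m = 27913 + 41705 = 69618)
l = -3405723257/623042385 (l = -110334*1/28845 - 106349*1/64799 = -36778/9615 - 106349/64799 = -3405723257/623042385 ≈ -5.4663)
u = 43378370482187/623042385 (u = 69618 - 1*(-3405723257/623042385) = 69618 + 3405723257/623042385 = 43378370482187/623042385 ≈ 69624.)
√(369018 + u) = √(369018 + 43378370482187/623042385) = √(273292225310117/623042385) = √170272639859172660309045/623042385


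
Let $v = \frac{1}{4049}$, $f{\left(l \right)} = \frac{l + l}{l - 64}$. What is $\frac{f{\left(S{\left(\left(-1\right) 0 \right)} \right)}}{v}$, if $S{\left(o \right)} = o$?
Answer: $0$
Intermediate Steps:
$f{\left(l \right)} = \frac{2 l}{-64 + l}$
$v = \frac{1}{4049} \approx 0.00024697$
$\frac{f{\left(S{\left(\left(-1\right) 0 \right)} \right)}}{v} = \frac{2 \left(\left(-1\right) 0\right)}{-64 - 0} \frac{1}{\frac{1}{4049}} = 2 \cdot 0 \frac{1}{-64 + 0} \cdot 4049 = 2 \cdot 0 \frac{1}{-64} \cdot 4049 = 2 \cdot 0 \left(- \frac{1}{64}\right) 4049 = 0 \cdot 4049 = 0$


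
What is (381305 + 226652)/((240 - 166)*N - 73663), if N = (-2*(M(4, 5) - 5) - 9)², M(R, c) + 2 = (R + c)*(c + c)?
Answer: 607957/2192587 ≈ 0.27728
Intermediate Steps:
M(R, c) = -2 + 2*c*(R + c) (M(R, c) = -2 + (R + c)*(c + c) = -2 + (R + c)*(2*c) = -2 + 2*c*(R + c))
N = 30625 (N = (-2*((-2 + 2*5² + 2*4*5) - 5) - 9)² = (-2*((-2 + 2*25 + 40) - 5) - 9)² = (-2*((-2 + 50 + 40) - 5) - 9)² = (-2*(88 - 5) - 9)² = (-2*83 - 9)² = (-166 - 9)² = (-175)² = 30625)
(381305 + 226652)/((240 - 166)*N - 73663) = (381305 + 226652)/((240 - 166)*30625 - 73663) = 607957/(74*30625 - 73663) = 607957/(2266250 - 73663) = 607957/2192587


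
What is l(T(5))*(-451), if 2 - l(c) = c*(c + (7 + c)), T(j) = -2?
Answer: -3608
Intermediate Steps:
l(c) = 2 - c*(7 + 2*c) (l(c) = 2 - c*(c + (7 + c)) = 2 - c*(7 + 2*c))
l(T(5))*(-451) = (2 - 7*(-2) - 2*(-2)²)*(-451) = (2 + 14 - 2*4)*(-451) = (2 + 14 - 8)*(-451) = 8*(-451) = -3608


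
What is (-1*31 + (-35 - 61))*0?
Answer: 0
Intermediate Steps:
(-1*31 + (-35 - 61))*0 = (-31 - 96)*0 = -127*0 = 0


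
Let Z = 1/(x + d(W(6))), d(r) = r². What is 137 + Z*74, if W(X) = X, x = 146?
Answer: 12504/91 ≈ 137.41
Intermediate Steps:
Z = 1/182 (Z = 1/(146 + 6²) = 1/(146 + 36) = 1/182 ≈ 0.0054945)
137 + Z*74 = 137 + (1/182)*74 = 137 + 37/91 = 12504/91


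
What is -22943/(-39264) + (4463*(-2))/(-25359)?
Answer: 103586889/110632864 ≈ 0.93631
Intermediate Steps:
-22943/(-39264) + (4463*(-2))/(-25359) = -22943*(-1/39264) - 8926*(-1/25359) = 22943/39264 + 8926/25359 = 103586889/110632864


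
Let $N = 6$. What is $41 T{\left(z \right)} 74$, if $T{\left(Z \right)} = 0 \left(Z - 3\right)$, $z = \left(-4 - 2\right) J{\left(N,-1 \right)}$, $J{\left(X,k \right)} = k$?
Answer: $0$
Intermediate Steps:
$z = 6$ ($z = \left(-4 - 2\right) \left(-1\right) = \left(-6\right) \left(-1\right) = 6$)
$T{\left(Z \right)} = 0$ ($T{\left(Z \right)} = 0 \left(-3 + Z\right) = 0$)
$41 T{\left(z \right)} 74 = 41 \cdot 0 \cdot 74 = 0 \cdot 74 = 0$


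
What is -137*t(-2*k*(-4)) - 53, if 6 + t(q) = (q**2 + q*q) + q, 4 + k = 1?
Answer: -153767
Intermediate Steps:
k = -3 (k = -4 + 1 = -3)
t(q) = -6 + q + 2*q**2 (t(q) = -6 + ((q**2 + q*q) + q) = -6 + ((q**2 + q**2) + q) = -6 + (2*q**2 + q) = -6 + (q + 2*q**2) = -6 + q + 2*q**2)
-137*t(-2*k*(-4)) - 53 = -137*(-6 - 2*(-3)*(-4) + 2*(-2*(-3)*(-4))**2) - 53 = -137*(-6 + 6*(-4) + 2*(6*(-4))**2) - 53 = -137*(-6 - 24 + 2*(-24)**2) - 53 = -137*(-6 - 24 + 2*576) - 53 = -137*(-6 - 24 + 1152) - 53 = -137*1122 - 53 = -153714 - 53 = -153767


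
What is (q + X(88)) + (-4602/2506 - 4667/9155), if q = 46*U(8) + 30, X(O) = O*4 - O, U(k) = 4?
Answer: 5456327364/11471215 ≈ 475.65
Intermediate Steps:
X(O) = 3*O (X(O) = 4*O - O = 3*O)
q = 214 (q = 46*4 + 30 = 184 + 30 = 214)
(q + X(88)) + (-4602/2506 - 4667/9155) = (214 + 3*88) + (-4602/2506 - 4667/9155) = (214 + 264) + (-4602*1/2506 - 4667*1/9155) = 478 + (-2301/1253 - 4667/9155) = 478 - 26913406/11471215 = 5456327364/11471215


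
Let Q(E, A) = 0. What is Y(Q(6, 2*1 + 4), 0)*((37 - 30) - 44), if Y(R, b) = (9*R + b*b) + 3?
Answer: -111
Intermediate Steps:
Y(R, b) = 3 + b**2 + 9*R (Y(R, b) = (9*R + b**2) + 3 = (b**2 + 9*R) + 3 = 3 + b**2 + 9*R)
Y(Q(6, 2*1 + 4), 0)*((37 - 30) - 44) = (3 + 0**2 + 9*0)*((37 - 30) - 44) = (3 + 0 + 0)*(7 - 44) = 3*(-37) = -111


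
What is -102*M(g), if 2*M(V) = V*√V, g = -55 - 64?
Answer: 6069*I*√119 ≈ 66205.0*I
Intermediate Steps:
g = -119
M(V) = V^(3/2)/2 (M(V) = (V*√V)/2 = V^(3/2)/2)
-102*M(g) = -51*(-119)^(3/2) = -51*(-119*I*√119) = -(-6069)*I*√119 = 6069*I*√119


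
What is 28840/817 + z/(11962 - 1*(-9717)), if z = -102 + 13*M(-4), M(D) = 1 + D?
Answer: 32900377/932197 ≈ 35.293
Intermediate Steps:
z = -141 (z = -102 + 13*(1 - 4) = -102 + 13*(-3) = -102 - 39 = -141)
28840/817 + z/(11962 - 1*(-9717)) = 28840/817 - 141/(11962 - 1*(-9717)) = 28840*(1/817) - 141/(11962 + 9717) = 28840/817 - 141/21679 = 32900377/932197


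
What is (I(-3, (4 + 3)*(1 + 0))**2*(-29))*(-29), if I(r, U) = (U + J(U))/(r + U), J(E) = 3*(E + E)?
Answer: 2019241/16 ≈ 1.2620e+5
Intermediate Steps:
J(E) = 6*E (J(E) = 3*(2*E) = 6*E)
I(r, U) = 7*U/(U + r) (I(r, U) = (U + 6*U)/(r + U) = (7*U)/(U + r) = 7*U/(U + r))
(I(-3, (4 + 3)*(1 + 0))**2*(-29))*(-29) = ((7*((4 + 3)*(1 + 0))/((4 + 3)*(1 + 0) - 3))**2*(-29))*(-29) = ((7*(7*1)/(7*1 - 3))**2*(-29))*(-29) = ((7*7/(7 - 3))**2*(-29))*(-29) = ((7*7/4)**2*(-29))*(-29) = ((7*7*(1/4))**2*(-29))*(-29) = ((49/4)**2*(-29))*(-29) = ((2401/16)*(-29))*(-29) = -69629/16*(-29) = 2019241/16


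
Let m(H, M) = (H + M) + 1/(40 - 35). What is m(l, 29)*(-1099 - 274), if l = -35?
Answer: 39817/5 ≈ 7963.4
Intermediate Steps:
m(H, M) = ⅕ + H + M (m(H, M) = (H + M) + 1/5 = (H + M) + ⅕ = ⅕ + H + M)
m(l, 29)*(-1099 - 274) = (⅕ - 35 + 29)*(-1099 - 274) = -29/5*(-1373) = 39817/5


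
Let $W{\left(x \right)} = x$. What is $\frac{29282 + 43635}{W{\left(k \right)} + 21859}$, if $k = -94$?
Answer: $\frac{72917}{21765} \approx 3.3502$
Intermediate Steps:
$\frac{29282 + 43635}{W{\left(k \right)} + 21859} = \frac{29282 + 43635}{-94 + 21859} = \frac{72917}{21765}$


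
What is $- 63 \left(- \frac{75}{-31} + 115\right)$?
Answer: $- \frac{229320}{31} \approx -7397.4$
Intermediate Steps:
$- 63 \left(- \frac{75}{-31} + 115\right) = - 63 \left(\left(-75\right) \left(- \frac{1}{31}\right) + 115\right) = - 63 \left(\frac{75}{31} + 115\right) = \left(-63\right) \frac{3640}{31} = - \frac{229320}{31}$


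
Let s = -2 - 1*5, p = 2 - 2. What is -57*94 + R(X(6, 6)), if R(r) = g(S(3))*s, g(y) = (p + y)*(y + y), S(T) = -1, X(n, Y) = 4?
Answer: -5372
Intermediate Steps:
p = 0
g(y) = 2*y² (g(y) = (0 + y)*(y + y) = y*(2*y) = 2*y²)
s = -7 (s = -2 - 5 = -7)
R(r) = -14 (R(r) = (2*(-1)²)*(-7) = (2*1)*(-7) = 2*(-7) = -14)
-57*94 + R(X(6, 6)) = -57*94 - 14 = -5358 - 14 = -5372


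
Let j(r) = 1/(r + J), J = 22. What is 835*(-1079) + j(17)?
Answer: -35137634/39 ≈ -9.0097e+5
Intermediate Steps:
j(r) = 1/(22 + r) (j(r) = 1/(r + 22) = 1/(22 + r))
835*(-1079) + j(17) = 835*(-1079) + 1/(22 + 17) = -900965 + 1/39 = -35137634/39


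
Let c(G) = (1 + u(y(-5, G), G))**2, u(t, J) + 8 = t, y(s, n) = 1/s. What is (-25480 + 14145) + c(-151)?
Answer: -282079/25 ≈ -11283.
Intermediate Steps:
u(t, J) = -8 + t
c(G) = 1296/25 (c(G) = (1 + (-8 + 1/(-5)))**2 = (1 + (-8 - 1/5))**2 = (1 - 41/5)**2 = (-36/5)**2 = 1296/25)
(-25480 + 14145) + c(-151) = (-25480 + 14145) + 1296/25 = -11335 + 1296/25 = -282079/25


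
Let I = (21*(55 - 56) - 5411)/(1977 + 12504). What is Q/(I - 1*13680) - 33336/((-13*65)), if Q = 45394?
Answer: 3024292081851/83699578820 ≈ 36.133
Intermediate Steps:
I = -5432/14481 (I = (21*(-1) - 5411)/14481 = (-21 - 5411)*(1/14481) = -5432*1/14481 = -5432/14481 ≈ -0.37511)
Q/(I - 1*13680) - 33336/((-13*65)) = 45394/(-5432/14481 - 1*13680) - 33336/((-13*65)) = 45394/(-5432/14481 - 13680) - 33336/(-845) = 45394/(-198105512/14481) - 33336*(-1/845) = 45394*(-14481/198105512) + 33336/845 = -328675257/99052756 + 33336/845 = 3024292081851/83699578820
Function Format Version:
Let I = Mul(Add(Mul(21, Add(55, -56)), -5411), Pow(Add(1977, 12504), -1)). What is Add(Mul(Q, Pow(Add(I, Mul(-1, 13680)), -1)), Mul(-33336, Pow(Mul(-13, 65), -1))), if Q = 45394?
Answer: Rational(3024292081851, 83699578820) ≈ 36.133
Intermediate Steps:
I = Rational(-5432, 14481) (I = Mul(Add(Mul(21, -1), -5411), Pow(14481, -1)) = Mul(Add(-21, -5411), Rational(1, 14481)) = Mul(-5432, Rational(1, 14481)) = Rational(-5432, 14481) ≈ -0.37511)
Add(Mul(Q, Pow(Add(I, Mul(-1, 13680)), -1)), Mul(-33336, Pow(Mul(-13, 65), -1))) = Add(Mul(45394, Pow(Add(Rational(-5432, 14481), Mul(-1, 13680)), -1)), Mul(-33336, Pow(Mul(-13, 65), -1))) = Add(Mul(45394, Pow(Add(Rational(-5432, 14481), -13680), -1)), Mul(-33336, Pow(-845, -1))) = Add(Mul(45394, Pow(Rational(-198105512, 14481), -1)), Mul(-33336, Rational(-1, 845))) = Add(Mul(45394, Rational(-14481, 198105512)), Rational(33336, 845)) = Add(Rational(-328675257, 99052756), Rational(33336, 845)) = Rational(3024292081851, 83699578820)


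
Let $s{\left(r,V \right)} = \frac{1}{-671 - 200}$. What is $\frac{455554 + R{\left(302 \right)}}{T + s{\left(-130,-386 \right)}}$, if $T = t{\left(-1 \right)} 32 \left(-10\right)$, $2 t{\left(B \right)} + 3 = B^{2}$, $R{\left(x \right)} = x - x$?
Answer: $\frac{396787534}{278719} \approx 1423.6$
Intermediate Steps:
$R{\left(x \right)} = 0$
$s{\left(r,V \right)} = - \frac{1}{871}$ ($s{\left(r,V \right)} = \frac{1}{-871} = - \frac{1}{871}$)
$t{\left(B \right)} = - \frac{3}{2} + \frac{B^{2}}{2}$
$T = 320$ ($T = \left(- \frac{3}{2} + \frac{\left(-1\right)^{2}}{2}\right) 32 \left(-10\right) = \left(- \frac{3}{2} + \frac{1}{2} \cdot 1\right) 32 \left(-10\right) = \left(- \frac{3}{2} + \frac{1}{2}\right) 32 \left(-10\right) = \left(-1\right) 32 \left(-10\right) = \left(-32\right) \left(-10\right) = 320$)
$\frac{455554 + R{\left(302 \right)}}{T + s{\left(-130,-386 \right)}} = \frac{455554 + 0}{320 - \frac{1}{871}} = \frac{455554}{\frac{278719}{871}} = 455554 \cdot \frac{871}{278719} = \frac{396787534}{278719}$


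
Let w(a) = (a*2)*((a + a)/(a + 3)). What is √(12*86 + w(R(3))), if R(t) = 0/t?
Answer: 2*√258 ≈ 32.125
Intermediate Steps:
R(t) = 0
w(a) = 4*a²/(3 + a) (w(a) = (2*a)*((2*a)/(3 + a)) = (2*a)*(2*a/(3 + a)) = 4*a²/(3 + a))
√(12*86 + w(R(3))) = √(12*86 + 4*0²/(3 + 0)) = √(1032 + 4*0/3) = √(1032 + 4*0*(⅓)) = √(1032 + 0) = √1032 = 2*√258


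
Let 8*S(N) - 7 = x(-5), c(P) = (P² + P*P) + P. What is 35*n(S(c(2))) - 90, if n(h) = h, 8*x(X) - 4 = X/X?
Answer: -3625/64 ≈ -56.641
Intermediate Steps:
c(P) = P + 2*P² (c(P) = (P² + P²) + P = 2*P² + P = P + 2*P²)
x(X) = 5/8 (x(X) = ½ + (X/X)/8 = ½ + (⅛)*1 = ½ + ⅛ = 5/8)
S(N) = 61/64 (S(N) = 7/8 + (⅛)*(5/8) = 7/8 + 5/64 = 61/64)
35*n(S(c(2))) - 90 = 35*(61/64) - 90 = 2135/64 - 90 = -3625/64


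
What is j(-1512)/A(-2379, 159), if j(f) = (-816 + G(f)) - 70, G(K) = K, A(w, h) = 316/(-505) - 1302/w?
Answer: 480157535/15709 ≈ 30566.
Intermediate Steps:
A(w, h) = -316/505 - 1302/w (A(w, h) = 316*(-1/505) - 1302/w = -316/505 - 1302/w)
j(f) = -886 + f (j(f) = (-816 + f) - 70 = -886 + f)
j(-1512)/A(-2379, 159) = (-886 - 1512)/(-316/505 - 1302/(-2379)) = -2398/(-316/505 - 1302*(-1/2379)) = -2398/(-316/505 + 434/793) = -2398/(-31418/400465) = -2398*(-400465/31418) = 480157535/15709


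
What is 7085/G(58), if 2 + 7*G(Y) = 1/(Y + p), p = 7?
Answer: -3223675/129 ≈ -24990.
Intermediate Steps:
G(Y) = -2/7 + 1/(7*(7 + Y)) (G(Y) = -2/7 + 1/(7*(Y + 7)) = -2/7 + 1/(7*(7 + Y)))
7085/G(58) = 7085/(((-13 - 2*58)/(7*(7 + 58)))) = 7085/(((1/7)*(-13 - 116)/65)) = 7085/(((1/7)*(1/65)*(-129))) = 7085/(-129/455) = 7085*(-455/129) = -3223675/129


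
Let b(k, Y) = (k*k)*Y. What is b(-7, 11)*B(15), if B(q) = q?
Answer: 8085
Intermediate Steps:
b(k, Y) = Y*k² (b(k, Y) = k²*Y = Y*k²)
b(-7, 11)*B(15) = (11*(-7)²)*15 = (11*49)*15 = 539*15 = 8085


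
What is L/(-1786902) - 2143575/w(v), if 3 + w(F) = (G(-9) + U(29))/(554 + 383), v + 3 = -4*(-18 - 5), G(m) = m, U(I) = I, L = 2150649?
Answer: 1196346623181897/1662414494 ≈ 7.1964e+5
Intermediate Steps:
v = 89 (v = -3 - 4*(-18 - 5) = -3 - 4*(-23) = -3 + 92 = 89)
w(F) = -2791/937 (w(F) = -3 + (-9 + 29)/(554 + 383) = -3 + 20/937 = -2791/937)
L/(-1786902) - 2143575/w(v) = 2150649/(-1786902) - 2143575/(-2791/937) = 2150649*(-1/1786902) - 2143575*(-937/2791) = -716883/595634 + 2008529775/2791 = 1196346623181897/1662414494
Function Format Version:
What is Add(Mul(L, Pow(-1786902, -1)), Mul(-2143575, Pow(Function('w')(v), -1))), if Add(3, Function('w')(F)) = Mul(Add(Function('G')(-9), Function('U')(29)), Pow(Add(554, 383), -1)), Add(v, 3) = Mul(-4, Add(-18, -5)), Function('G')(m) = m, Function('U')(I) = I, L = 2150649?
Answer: Rational(1196346623181897, 1662414494) ≈ 7.1964e+5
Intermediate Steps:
v = 89 (v = Add(-3, Mul(-4, Add(-18, -5))) = Add(-3, Mul(-4, -23)) = Add(-3, 92) = 89)
Function('w')(F) = Rational(-2791, 937) (Function('w')(F) = Add(-3, Mul(Add(-9, 29), Pow(Add(554, 383), -1))) = Add(-3, Mul(20, Pow(937, -1))) = Add(-3, Mul(20, Rational(1, 937))) = Add(-3, Rational(20, 937)) = Rational(-2791, 937))
Add(Mul(L, Pow(-1786902, -1)), Mul(-2143575, Pow(Function('w')(v), -1))) = Add(Mul(2150649, Pow(-1786902, -1)), Mul(-2143575, Pow(Rational(-2791, 937), -1))) = Add(Mul(2150649, Rational(-1, 1786902)), Mul(-2143575, Rational(-937, 2791))) = Add(Rational(-716883, 595634), Rational(2008529775, 2791)) = Rational(1196346623181897, 1662414494)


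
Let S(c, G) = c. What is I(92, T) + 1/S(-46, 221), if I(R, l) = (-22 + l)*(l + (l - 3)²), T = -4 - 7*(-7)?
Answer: 1913921/46 ≈ 41607.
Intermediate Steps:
T = 45 (T = -4 + 49 = 45)
I(R, l) = (-22 + l)*(l + (-3 + l)²)
I(92, T) + 1/S(-46, 221) = (-198 + 45³ - 27*45² + 119*45) + 1/(-46) = (-198 + 91125 - 27*2025 + 5355) - 1/46 = (-198 + 91125 - 54675 + 5355) - 1/46 = 41607 - 1/46 = 1913921/46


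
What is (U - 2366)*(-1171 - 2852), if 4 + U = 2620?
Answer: -1005750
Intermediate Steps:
U = 2616 (U = -4 + 2620 = 2616)
(U - 2366)*(-1171 - 2852) = (2616 - 2366)*(-1171 - 2852) = 250*(-4023) = -1005750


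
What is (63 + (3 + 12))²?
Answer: 6084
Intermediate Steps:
(63 + (3 + 12))² = (63 + 15)² = 78² = 6084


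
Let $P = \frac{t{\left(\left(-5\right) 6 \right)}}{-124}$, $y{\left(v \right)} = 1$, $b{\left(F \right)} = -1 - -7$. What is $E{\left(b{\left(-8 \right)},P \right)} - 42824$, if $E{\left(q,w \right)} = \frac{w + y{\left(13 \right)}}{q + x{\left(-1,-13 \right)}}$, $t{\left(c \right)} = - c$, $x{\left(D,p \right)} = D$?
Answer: $- \frac{13275393}{310} \approx -42824.0$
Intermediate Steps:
$b{\left(F \right)} = 6$ ($b{\left(F \right)} = -1 + 7 = 6$)
$P = - \frac{15}{62}$ ($P = \frac{\left(-1\right) \left(\left(-5\right) 6\right)}{-124} = \left(-1\right) \left(-30\right) \left(- \frac{1}{124}\right) = 30 \left(- \frac{1}{124}\right) = - \frac{15}{62} \approx -0.24194$)
$E{\left(q,w \right)} = \frac{1 + w}{-1 + q}$ ($E{\left(q,w \right)} = \frac{w + 1}{q - 1} = \frac{1 + w}{-1 + q}$)
$E{\left(b{\left(-8 \right)},P \right)} - 42824 = \frac{1 - \frac{15}{62}}{-1 + 6} - 42824 = \frac{1}{5} \cdot \frac{47}{62} - 42824 = \frac{47}{310} - 42824 = - \frac{13275393}{310}$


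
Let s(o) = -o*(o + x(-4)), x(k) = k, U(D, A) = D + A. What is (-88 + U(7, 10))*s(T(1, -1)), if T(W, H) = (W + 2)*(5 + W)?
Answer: 17892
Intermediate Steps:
U(D, A) = A + D
T(W, H) = (2 + W)*(5 + W)
s(o) = -o*(-4 + o) (s(o) = -o*(o - 4) = -o*(-4 + o))
(-88 + U(7, 10))*s(T(1, -1)) = (-88 + (10 + 7))*((10 + 1**2 + 7*1)*(4 - (10 + 1**2 + 7*1))) = (-88 + 17)*((10 + 1 + 7)*(4 - (10 + 1 + 7))) = -1278*(4 - 1*18) = -1278*(4 - 18) = -1278*(-14) = -71*(-252) = 17892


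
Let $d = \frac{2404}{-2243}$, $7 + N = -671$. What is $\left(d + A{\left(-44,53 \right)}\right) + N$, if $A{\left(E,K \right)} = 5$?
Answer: $- \frac{1511943}{2243} \approx -674.07$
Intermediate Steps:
$N = -678$ ($N = -7 - 671 = -678$)
$d = - \frac{2404}{2243}$ ($d = 2404 \left(- \frac{1}{2243}\right) = - \frac{2404}{2243} \approx -1.0718$)
$\left(d + A{\left(-44,53 \right)}\right) + N = \left(- \frac{2404}{2243} + 5\right) - 678 = \frac{8811}{2243} - 678 = - \frac{1511943}{2243}$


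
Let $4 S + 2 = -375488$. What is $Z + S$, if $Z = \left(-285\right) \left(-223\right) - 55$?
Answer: $- \frac{60745}{2} \approx -30373.0$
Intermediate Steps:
$S = - \frac{187745}{2}$ ($S = - \frac{1}{2} + \frac{1}{4} \left(-375488\right) = - \frac{1}{2} - 93872 = - \frac{187745}{2} \approx -93873.0$)
$Z = 63500$ ($Z = 63555 - 55 = 63500$)
$Z + S = 63500 - \frac{187745}{2} = - \frac{60745}{2}$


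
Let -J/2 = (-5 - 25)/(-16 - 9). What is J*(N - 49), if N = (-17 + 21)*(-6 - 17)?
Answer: 1692/5 ≈ 338.40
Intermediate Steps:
N = -92 (N = 4*(-23) = -92)
J = -12/5 (J = -2*(-5 - 25)/(-16 - 9) = -(-60)/(-25) = -(-60)*(-1)/25 = -2*6/5 = -12/5 ≈ -2.4000)
J*(N - 49) = -12*(-92 - 49)/5 = -12/5*(-141) = 1692/5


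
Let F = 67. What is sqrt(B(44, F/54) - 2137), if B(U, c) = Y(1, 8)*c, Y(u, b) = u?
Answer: I*sqrt(691986)/18 ≈ 46.214*I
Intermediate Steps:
B(U, c) = c (B(U, c) = 1*c = c)
sqrt(B(44, F/54) - 2137) = sqrt(67/54 - 2137) = sqrt(-115331/54) = I*sqrt(691986)/18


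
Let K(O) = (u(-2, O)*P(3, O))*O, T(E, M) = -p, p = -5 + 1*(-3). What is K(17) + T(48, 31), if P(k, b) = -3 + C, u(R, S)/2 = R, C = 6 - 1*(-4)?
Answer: -468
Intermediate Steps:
C = 10 (C = 6 + 4 = 10)
u(R, S) = 2*R
p = -8 (p = -5 - 3 = -8)
T(E, M) = 8 (T(E, M) = -1*(-8) = 8)
P(k, b) = 7 (P(k, b) = -3 + 10 = 7)
K(O) = -28*O (K(O) = ((2*(-2))*7)*O = (-4*7)*O = -28*O)
K(17) + T(48, 31) = -28*17 + 8 = -476 + 8 = -468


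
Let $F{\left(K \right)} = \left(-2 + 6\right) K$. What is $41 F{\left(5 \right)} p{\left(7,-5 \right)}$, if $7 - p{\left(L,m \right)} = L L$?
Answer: $-34440$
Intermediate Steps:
$p{\left(L,m \right)} = 7 - L^{2}$ ($p{\left(L,m \right)} = 7 - L L = 7 - L^{2}$)
$F{\left(K \right)} = 4 K$
$41 F{\left(5 \right)} p{\left(7,-5 \right)} = 41 \cdot 4 \cdot 5 \left(7 - 7^{2}\right) = 41 \cdot 20 \left(7 - 49\right) = 820 \left(7 - 49\right) = 820 \left(-42\right) = -34440$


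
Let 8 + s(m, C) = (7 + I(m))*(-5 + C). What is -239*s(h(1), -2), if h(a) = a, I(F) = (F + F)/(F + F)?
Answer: 15296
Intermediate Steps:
I(F) = 1 (I(F) = (2*F)/((2*F)) = (2*F)*(1/(2*F)) = 1)
s(m, C) = -48 + 8*C (s(m, C) = -8 + (7 + 1)*(-5 + C) = -8 + 8*(-5 + C) = -8 + (-40 + 8*C) = -48 + 8*C)
-239*s(h(1), -2) = -239*(-48 + 8*(-2)) = -239*(-48 - 16) = -239*(-64) = 15296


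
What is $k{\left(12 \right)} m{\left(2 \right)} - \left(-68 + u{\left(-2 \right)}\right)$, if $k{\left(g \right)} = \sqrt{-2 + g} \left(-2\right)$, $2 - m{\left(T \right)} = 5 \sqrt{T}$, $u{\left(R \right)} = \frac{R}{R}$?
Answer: $67 - 4 \sqrt{10} + 20 \sqrt{5} \approx 99.072$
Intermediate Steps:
$u{\left(R \right)} = 1$
$m{\left(T \right)} = 2 - 5 \sqrt{T}$
$k{\left(g \right)} = - 2 \sqrt{-2 + g}$
$k{\left(12 \right)} m{\left(2 \right)} - \left(-68 + u{\left(-2 \right)}\right) = - 2 \sqrt{-2 + 12} \left(2 - 5 \sqrt{2}\right) + \left(68 - 1\right) = - 2 \sqrt{10} \left(2 - 5 \sqrt{2}\right) + \left(68 - 1\right) = - 2 \sqrt{10} \left(2 - 5 \sqrt{2}\right) + 67 = 67 - 2 \sqrt{10} \left(2 - 5 \sqrt{2}\right)$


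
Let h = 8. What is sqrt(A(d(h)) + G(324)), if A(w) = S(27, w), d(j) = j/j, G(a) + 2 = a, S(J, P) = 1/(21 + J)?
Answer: sqrt(46371)/12 ≈ 17.945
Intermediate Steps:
G(a) = -2 + a
d(j) = 1
A(w) = 1/48 (A(w) = 1/(21 + 27) = 1/48)
sqrt(A(d(h)) + G(324)) = sqrt(1/48 + (-2 + 324)) = sqrt(1/48 + 322) = sqrt(15457/48) = sqrt(46371)/12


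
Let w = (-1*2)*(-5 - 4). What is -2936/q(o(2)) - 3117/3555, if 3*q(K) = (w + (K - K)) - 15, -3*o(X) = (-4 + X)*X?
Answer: -3480199/1185 ≈ -2936.9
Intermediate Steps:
w = 18 (w = -2*(-9) = 18)
o(X) = -X*(-4 + X)/3 (o(X) = -(-4 + X)*X/3 = -X*(-4 + X)/3)
q(K) = 1 (q(K) = ((18 + (K - K)) - 15)/3 = ((18 + 0) - 15)/3 = (18 - 15)/3 = (1/3)*3 = 1)
-2936/q(o(2)) - 3117/3555 = -2936/1 - 3117/3555 = -2936*1 - 3117*1/3555 = -2936 - 1039/1185 = -3480199/1185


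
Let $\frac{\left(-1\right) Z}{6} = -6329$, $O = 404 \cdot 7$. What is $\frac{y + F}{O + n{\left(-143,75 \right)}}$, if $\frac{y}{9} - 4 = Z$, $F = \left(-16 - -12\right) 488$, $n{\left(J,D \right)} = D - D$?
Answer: $\frac{24275}{202} \approx 120.17$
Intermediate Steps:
$n{\left(J,D \right)} = 0$
$O = 2828$
$Z = 37974$ ($Z = \left(-6\right) \left(-6329\right) = 37974$)
$F = -1952$ ($F = \left(-16 + 12\right) 488 = \left(-4\right) 488 = -1952$)
$y = 341802$ ($y = 36 + 9 \cdot 37974 = 36 + 341766 = 341802$)
$\frac{y + F}{O + n{\left(-143,75 \right)}} = \frac{341802 - 1952}{2828 + 0} = \frac{339850}{2828} = 339850 \cdot \frac{1}{2828} = \frac{24275}{202}$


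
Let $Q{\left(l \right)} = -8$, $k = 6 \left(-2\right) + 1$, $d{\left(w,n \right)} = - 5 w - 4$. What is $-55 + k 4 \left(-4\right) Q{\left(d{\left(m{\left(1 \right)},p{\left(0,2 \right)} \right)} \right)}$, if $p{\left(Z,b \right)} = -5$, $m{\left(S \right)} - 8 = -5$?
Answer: $-1463$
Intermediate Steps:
$m{\left(S \right)} = 3$ ($m{\left(S \right)} = 8 - 5 = 3$)
$d{\left(w,n \right)} = -4 - 5 w$
$k = -11$ ($k = -12 + 1 = -11$)
$-55 + k 4 \left(-4\right) Q{\left(d{\left(m{\left(1 \right)},p{\left(0,2 \right)} \right)} \right)} = -55 + \left(-11\right) 4 \left(-4\right) \left(-8\right) = -55 + \left(-44\right) \left(-4\right) \left(-8\right) = -55 + 176 \left(-8\right) = -55 - 1408 = -1463$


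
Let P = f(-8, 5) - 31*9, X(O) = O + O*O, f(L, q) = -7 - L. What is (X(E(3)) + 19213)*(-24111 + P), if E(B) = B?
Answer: -468878525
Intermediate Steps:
X(O) = O + O²
P = -278 (P = (-7 - 1*(-8)) - 31*9 = (-7 + 8) - 279 = 1 - 279 = -278)
(X(E(3)) + 19213)*(-24111 + P) = (3*(1 + 3) + 19213)*(-24111 - 278) = (3*4 + 19213)*(-24389) = (12 + 19213)*(-24389) = 19225*(-24389) = -468878525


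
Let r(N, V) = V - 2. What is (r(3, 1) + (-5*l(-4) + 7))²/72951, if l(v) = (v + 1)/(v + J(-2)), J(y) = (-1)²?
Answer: 1/72951 ≈ 1.3708e-5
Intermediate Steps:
J(y) = 1
r(N, V) = -2 + V
l(v) = 1 (l(v) = (v + 1)/(v + 1) = (1 + v)/(1 + v) = 1)
(r(3, 1) + (-5*l(-4) + 7))²/72951 = ((-2 + 1) + (-5*1 + 7))²/72951 = (-1 + (-5 + 7))²*(1/72951) = (-1 + 2)²*(1/72951) = 1²*(1/72951) = 1*(1/72951) = 1/72951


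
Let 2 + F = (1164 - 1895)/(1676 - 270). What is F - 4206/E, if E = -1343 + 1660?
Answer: -7036767/445702 ≈ -15.788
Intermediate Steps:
E = 317
F = -3543/1406 (F = -2 + (1164 - 1895)/(1676 - 270) = -2 - 731/1406 = -3543/1406 ≈ -2.5199)
F - 4206/E = -3543/1406 - 4206/317 = -7036767/445702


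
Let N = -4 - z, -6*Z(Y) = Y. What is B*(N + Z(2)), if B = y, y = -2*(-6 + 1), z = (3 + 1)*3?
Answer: -490/3 ≈ -163.33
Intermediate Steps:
Z(Y) = -Y/6
z = 12 (z = 4*3 = 12)
y = 10 (y = -2*(-5) = 10)
N = -16 (N = -4 - 1*12 = -4 - 12 = -16)
B = 10
B*(N + Z(2)) = 10*(-16 - 1/6*2) = 10*(-16 - 1/3) = 10*(-49/3) = -490/3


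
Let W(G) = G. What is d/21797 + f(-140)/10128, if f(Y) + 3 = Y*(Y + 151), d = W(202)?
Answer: -31586915/220760016 ≈ -0.14308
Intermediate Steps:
d = 202
f(Y) = -3 + Y*(151 + Y) (f(Y) = -3 + Y*(Y + 151) = -3 + Y*(151 + Y))
d/21797 + f(-140)/10128 = 202/21797 + (-3 + (-140)² + 151*(-140))/10128 = 202*(1/21797) + (-3 + 19600 - 21140)*(1/10128) = 202/21797 - 1543*1/10128 = 202/21797 - 1543/10128 = -31586915/220760016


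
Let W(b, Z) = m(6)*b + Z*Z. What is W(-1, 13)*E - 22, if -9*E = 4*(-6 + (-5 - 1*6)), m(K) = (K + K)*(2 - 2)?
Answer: 11294/9 ≈ 1254.9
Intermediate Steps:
m(K) = 0 (m(K) = (2*K)*0 = 0)
W(b, Z) = Z² (W(b, Z) = 0*b + Z*Z = 0 + Z² = Z²)
E = 68/9 (E = -4*(-6 + (-5 - 1*6))/9 = -4*(-6 + (-5 - 6))/9 = -4*(-6 - 11)/9 = -4*(-17)/9 = -⅑*(-68) = 68/9 ≈ 7.5556)
W(-1, 13)*E - 22 = 13²*(68/9) - 22 = 169*(68/9) - 22 = 11492/9 - 22 = 11294/9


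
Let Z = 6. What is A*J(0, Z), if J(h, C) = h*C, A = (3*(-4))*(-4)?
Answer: 0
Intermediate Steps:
A = 48 (A = -12*(-4) = 48)
J(h, C) = C*h
A*J(0, Z) = 48*(6*0) = 48*0 = 0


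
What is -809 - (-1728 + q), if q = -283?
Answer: 1202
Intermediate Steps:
-809 - (-1728 + q) = -809 - (-1728 - 283) = -809 - 1*(-2011) = -809 + 2011 = 1202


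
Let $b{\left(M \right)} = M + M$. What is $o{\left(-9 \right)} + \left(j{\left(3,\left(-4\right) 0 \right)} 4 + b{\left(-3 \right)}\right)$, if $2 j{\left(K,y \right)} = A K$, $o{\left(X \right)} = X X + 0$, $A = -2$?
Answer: $63$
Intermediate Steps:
$b{\left(M \right)} = 2 M$
$o{\left(X \right)} = X^{2}$ ($o{\left(X \right)} = X^{2} + 0 = X^{2}$)
$j{\left(K,y \right)} = - K$ ($j{\left(K,y \right)} = \frac{\left(-2\right) K}{2} = - K$)
$o{\left(-9 \right)} + \left(j{\left(3,\left(-4\right) 0 \right)} 4 + b{\left(-3 \right)}\right) = \left(-9\right)^{2} + \left(\left(-1\right) 3 \cdot 4 + 2 \left(-3\right)\right) = 81 - 18 = 63$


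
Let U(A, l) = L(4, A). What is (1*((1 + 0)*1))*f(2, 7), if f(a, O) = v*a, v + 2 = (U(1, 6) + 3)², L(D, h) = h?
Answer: 28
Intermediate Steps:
U(A, l) = A
v = 14 (v = -2 + (1 + 3)² = -2 + 4² = -2 + 16 = 14)
f(a, O) = 14*a
(1*((1 + 0)*1))*f(2, 7) = (1*((1 + 0)*1))*(14*2) = (1*(1*1))*28 = (1*1)*28 = 1*28 = 28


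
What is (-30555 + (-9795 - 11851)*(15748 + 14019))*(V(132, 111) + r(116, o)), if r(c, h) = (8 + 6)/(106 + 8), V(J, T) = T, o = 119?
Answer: -4081420812358/57 ≈ -7.1604e+10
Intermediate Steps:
r(c, h) = 7/57 (r(c, h) = 14/114 = 14*(1/114) = 7/57)
(-30555 + (-9795 - 11851)*(15748 + 14019))*(V(132, 111) + r(116, o)) = (-30555 + (-9795 - 11851)*(15748 + 14019))*(111 + 7/57) = (-30555 - 21646*29767)*(6334/57) = (-30555 - 644336482)*(6334/57) = -644367037*6334/57 = -4081420812358/57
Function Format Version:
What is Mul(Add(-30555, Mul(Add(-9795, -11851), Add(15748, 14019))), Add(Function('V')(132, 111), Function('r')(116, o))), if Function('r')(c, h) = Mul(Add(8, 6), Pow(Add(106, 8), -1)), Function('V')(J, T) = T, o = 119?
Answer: Rational(-4081420812358, 57) ≈ -7.1604e+10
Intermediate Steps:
Function('r')(c, h) = Rational(7, 57) (Function('r')(c, h) = Mul(14, Pow(114, -1)) = Mul(14, Rational(1, 114)) = Rational(7, 57))
Mul(Add(-30555, Mul(Add(-9795, -11851), Add(15748, 14019))), Add(Function('V')(132, 111), Function('r')(116, o))) = Mul(Add(-30555, Mul(Add(-9795, -11851), Add(15748, 14019))), Add(111, Rational(7, 57))) = Mul(Add(-30555, Mul(-21646, 29767)), Rational(6334, 57)) = Mul(Add(-30555, -644336482), Rational(6334, 57)) = Mul(-644367037, Rational(6334, 57)) = Rational(-4081420812358, 57)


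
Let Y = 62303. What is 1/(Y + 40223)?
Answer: 1/102526 ≈ 9.7536e-6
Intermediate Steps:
1/(Y + 40223) = 1/(62303 + 40223) = 1/102526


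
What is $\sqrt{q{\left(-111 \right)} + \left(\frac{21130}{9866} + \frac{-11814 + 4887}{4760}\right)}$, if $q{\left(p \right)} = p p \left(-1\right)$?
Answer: $\frac{i \sqrt{1698235463616176170}}{11740540} \approx 111.0 i$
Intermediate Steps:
$q{\left(p \right)} = - p^{2}$ ($q{\left(p \right)} = p^{2} \left(-1\right) = - p^{2}$)
$\sqrt{q{\left(-111 \right)} + \left(\frac{21130}{9866} + \frac{-11814 + 4887}{4760}\right)} = \sqrt{- \left(-111\right)^{2} + \left(\frac{21130}{9866} + \frac{-11814 + 4887}{4760}\right)} = \sqrt{\left(-1\right) 12321 + \left(21130 \cdot \frac{1}{9866} - \frac{6927}{4760}\right)} = \sqrt{-12321 + \left(\frac{10565}{4933} - \frac{6927}{4760}\right)} = \sqrt{-12321 + \frac{16118509}{23481080}} = \sqrt{- \frac{289294268171}{23481080}} = \frac{i \sqrt{1698235463616176170}}{11740540}$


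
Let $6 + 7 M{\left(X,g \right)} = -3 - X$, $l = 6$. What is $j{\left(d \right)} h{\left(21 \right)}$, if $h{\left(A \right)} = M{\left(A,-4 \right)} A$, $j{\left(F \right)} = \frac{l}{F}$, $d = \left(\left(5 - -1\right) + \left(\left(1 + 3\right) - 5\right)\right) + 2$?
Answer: $- \frac{540}{7} \approx -77.143$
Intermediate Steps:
$M{\left(X,g \right)} = - \frac{9}{7} - \frac{X}{7}$ ($M{\left(X,g \right)} = - \frac{6}{7} + \frac{-3 - X}{7} = - \frac{6}{7} - \left(\frac{3}{7} + \frac{X}{7}\right) = - \frac{9}{7} - \frac{X}{7}$)
$d = 7$ ($d = \left(\left(5 + 1\right) + \left(4 - 5\right)\right) + 2 = \left(6 - 1\right) + 2 = 5 + 2 = 7$)
$j{\left(F \right)} = \frac{6}{F}$
$h{\left(A \right)} = A \left(- \frac{9}{7} - \frac{A}{7}\right)$ ($h{\left(A \right)} = \left(- \frac{9}{7} - \frac{A}{7}\right) A = A \left(- \frac{9}{7} - \frac{A}{7}\right)$)
$j{\left(d \right)} h{\left(21 \right)} = \frac{6}{7} \left(\left(- \frac{1}{7}\right) 21 \left(9 + 21\right)\right) = 6 \cdot \frac{1}{7} \left(\left(- \frac{1}{7}\right) 21 \cdot 30\right) = \frac{6}{7} \left(-90\right) = - \frac{540}{7}$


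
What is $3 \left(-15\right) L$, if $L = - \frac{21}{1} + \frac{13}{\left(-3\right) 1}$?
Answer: $1140$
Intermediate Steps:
$L = - \frac{76}{3}$ ($L = \left(-21\right) 1 + \frac{13}{-3} = -21 + 13 \left(- \frac{1}{3}\right) = -21 - \frac{13}{3} = - \frac{76}{3} \approx -25.333$)
$3 \left(-15\right) L = 3 \left(-15\right) \left(- \frac{76}{3}\right) = \left(-45\right) \left(- \frac{76}{3}\right) = 1140$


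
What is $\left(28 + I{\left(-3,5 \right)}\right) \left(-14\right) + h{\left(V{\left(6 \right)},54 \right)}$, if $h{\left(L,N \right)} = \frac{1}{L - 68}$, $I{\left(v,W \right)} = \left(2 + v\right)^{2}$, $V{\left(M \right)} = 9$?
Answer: $- \frac{23955}{59} \approx -406.02$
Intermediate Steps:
$h{\left(L,N \right)} = \frac{1}{-68 + L}$
$\left(28 + I{\left(-3,5 \right)}\right) \left(-14\right) + h{\left(V{\left(6 \right)},54 \right)} = \left(28 + \left(2 - 3\right)^{2}\right) \left(-14\right) + \frac{1}{-68 + 9} = \left(28 + \left(-1\right)^{2}\right) \left(-14\right) + \frac{1}{-59} = \left(28 + 1\right) \left(-14\right) - \frac{1}{59} = 29 \left(-14\right) - \frac{1}{59} = -406 - \frac{1}{59} = - \frac{23955}{59}$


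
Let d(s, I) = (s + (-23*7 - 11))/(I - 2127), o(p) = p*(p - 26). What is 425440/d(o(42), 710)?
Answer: -30142424/25 ≈ -1.2057e+6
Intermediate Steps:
o(p) = p*(-26 + p)
d(s, I) = (-172 + s)/(-2127 + I) (d(s, I) = (s + (-161 - 11))/(-2127 + I) = (s - 172)/(-2127 + I) = (-172 + s)/(-2127 + I))
425440/d(o(42), 710) = 425440/(((-172 + 42*(-26 + 42))/(-2127 + 710))) = 425440/(((-172 + 42*16)/(-1417))) = 425440/((-(-172 + 672)/1417)) = 425440/((-1/1417*500)) = 425440/(-500/1417) = 425440*(-1417/500) = -30142424/25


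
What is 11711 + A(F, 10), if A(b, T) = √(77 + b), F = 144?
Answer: 11711 + √221 ≈ 11726.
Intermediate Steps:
11711 + A(F, 10) = 11711 + √(77 + 144) = 11711 + √221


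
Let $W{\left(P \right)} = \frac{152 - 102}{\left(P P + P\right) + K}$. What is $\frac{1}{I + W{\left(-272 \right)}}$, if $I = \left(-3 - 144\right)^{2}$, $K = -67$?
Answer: $\frac{14729}{318278971} \approx 4.6277 \cdot 10^{-5}$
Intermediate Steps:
$I = 21609$ ($I = \left(-147\right)^{2} = 21609$)
$W{\left(P \right)} = \frac{50}{-67 + P + P^{2}}$ ($W{\left(P \right)} = \frac{152 - 102}{\left(P P + P\right) - 67} = \frac{50}{\left(P^{2} + P\right) - 67} = \frac{50}{\left(P + P^{2}\right) - 67} = \frac{50}{-67 + P + P^{2}}$)
$\frac{1}{I + W{\left(-272 \right)}} = \frac{1}{21609 + \frac{50}{-67 - 272 + \left(-272\right)^{2}}} = \frac{1}{21609 + \frac{50}{-67 - 272 + 73984}} = \frac{1}{21609 + \frac{50}{73645}} = \frac{1}{21609 + 50 \cdot \frac{1}{73645}} = \frac{1}{21609 + \frac{10}{14729}} = \frac{1}{\frac{318278971}{14729}} = \frac{14729}{318278971}$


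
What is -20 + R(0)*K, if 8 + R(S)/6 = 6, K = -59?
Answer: 688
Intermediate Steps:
R(S) = -12 (R(S) = -48 + 6*6 = -48 + 36 = -12)
-20 + R(0)*K = -20 - 12*(-59) = -20 + 708 = 688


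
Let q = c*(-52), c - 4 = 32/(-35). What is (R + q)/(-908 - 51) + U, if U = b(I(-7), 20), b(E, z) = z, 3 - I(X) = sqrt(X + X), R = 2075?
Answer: 604291/33565 ≈ 18.004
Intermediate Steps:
I(X) = 3 - sqrt(2)*sqrt(X) (I(X) = 3 - sqrt(X + X) = 3 - sqrt(2*X) = 3 - sqrt(2)*sqrt(X))
c = 108/35 (c = 4 + 32/(-35) = 4 + 32*(-1/35) = 4 - 32/35 = 108/35 ≈ 3.0857)
q = -5616/35 (q = (108/35)*(-52) = -5616/35 ≈ -160.46)
U = 20
(R + q)/(-908 - 51) + U = (2075 - 5616/35)/(-908 - 51) + 20 = (67009/35)/(-959) + 20 = (67009/35)*(-1/959) + 20 = -67009/33565 + 20 = 604291/33565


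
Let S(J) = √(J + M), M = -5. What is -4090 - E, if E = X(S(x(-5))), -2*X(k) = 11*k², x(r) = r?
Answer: -4145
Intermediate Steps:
S(J) = √(-5 + J) (S(J) = √(J - 5) = √(-5 + J))
X(k) = -11*k²/2
E = 55 (E = -11*(√(-5 - 5))²/2 = -11*(√(-10))²/2 = -11*(I*√10)²/2 = -11/2*(-10) = 55)
-4090 - E = -4090 - 1*55 = -4090 - 55 = -4145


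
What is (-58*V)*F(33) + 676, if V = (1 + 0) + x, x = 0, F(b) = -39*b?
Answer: 75322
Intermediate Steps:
V = 1 (V = (1 + 0) + 0 = 1 + 0 = 1)
(-58*V)*F(33) + 676 = (-58*1)*(-39*33) + 676 = -58*(-1287) + 676 = 74646 + 676 = 75322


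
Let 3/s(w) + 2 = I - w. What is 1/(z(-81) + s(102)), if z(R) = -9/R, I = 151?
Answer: 423/74 ≈ 5.7162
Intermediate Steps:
s(w) = 3/(149 - w) (s(w) = 3/(-2 + (151 - w)) = 3/(149 - w))
1/(z(-81) + s(102)) = 1/(-9/(-81) - 3/(-149 + 102)) = 1/(-9*(-1/81) - 3/(-47)) = 1/(1/9 - 3*(-1/47)) = 1/(1/9 + 3/47) = 1/(74/423) = 423/74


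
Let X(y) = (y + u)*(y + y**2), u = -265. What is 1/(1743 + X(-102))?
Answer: -1/3779091 ≈ -2.6461e-7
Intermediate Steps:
X(y) = (-265 + y)*(y + y**2) (X(y) = (y - 265)*(y + y**2) = (-265 + y)*(y + y**2))
1/(1743 + X(-102)) = 1/(1743 - 102*(-265 + (-102)**2 - 264*(-102))) = 1/(1743 - 102*(-265 + 10404 + 26928)) = 1/(1743 - 102*37067) = 1/(1743 - 3780834) = 1/(-3779091) = -1/3779091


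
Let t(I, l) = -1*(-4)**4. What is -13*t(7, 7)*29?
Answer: 96512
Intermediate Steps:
t(I, l) = -256 (t(I, l) = -1*256 = -256)
-13*t(7, 7)*29 = -13*(-256)*29 = 3328*29 = 96512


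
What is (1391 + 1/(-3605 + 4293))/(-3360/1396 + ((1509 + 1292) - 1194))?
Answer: 333996141/385282064 ≈ 0.86689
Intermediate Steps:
(1391 + 1/(-3605 + 4293))/(-3360/1396 + ((1509 + 1292) - 1194)) = (1391 + 1/688)/(-3360*1/1396 + (2801 - 1194)) = (1391 + 1/688)/(-840/349 + 1607) = 957009/(688*(560003/349)) = (957009/688)*(349/560003) = 333996141/385282064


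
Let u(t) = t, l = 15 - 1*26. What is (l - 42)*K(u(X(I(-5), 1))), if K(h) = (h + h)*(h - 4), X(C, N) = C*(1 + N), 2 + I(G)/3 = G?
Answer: -204792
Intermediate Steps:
I(G) = -6 + 3*G
l = -11 (l = 15 - 26 = -11)
K(h) = 2*h*(-4 + h) (K(h) = (2*h)*(-4 + h) = 2*h*(-4 + h))
(l - 42)*K(u(X(I(-5), 1))) = (-11 - 42)*(2*((-6 + 3*(-5))*(1 + 1))*(-4 + (-6 + 3*(-5))*(1 + 1))) = -106*(-6 - 15)*2*(-4 + (-6 - 15)*2) = -106*(-21*2)*(-4 - 21*2) = -106*(-42)*(-4 - 42) = -106*(-42)*(-46) = -53*3864 = -204792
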